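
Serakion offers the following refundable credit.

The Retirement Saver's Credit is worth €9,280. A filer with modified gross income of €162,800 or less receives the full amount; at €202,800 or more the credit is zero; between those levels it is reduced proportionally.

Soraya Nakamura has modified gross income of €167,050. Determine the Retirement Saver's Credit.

Retirement Saver's Credit: €167,050 is €4,250 into a €40,000 phase-out range, leaving 35,750/40,000 of the credit: €9,280 × 35,750/40,000 = €8,294.

€8,294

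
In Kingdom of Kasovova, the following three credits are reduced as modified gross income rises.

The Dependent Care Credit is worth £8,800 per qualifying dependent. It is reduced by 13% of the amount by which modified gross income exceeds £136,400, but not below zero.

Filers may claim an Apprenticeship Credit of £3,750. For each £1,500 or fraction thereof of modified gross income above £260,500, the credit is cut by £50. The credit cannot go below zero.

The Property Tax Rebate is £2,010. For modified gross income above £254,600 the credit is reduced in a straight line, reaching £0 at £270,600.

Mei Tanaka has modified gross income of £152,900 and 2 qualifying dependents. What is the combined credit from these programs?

Dependent Care Credit: base = 2 × £8,800 = £17,600. 13% of the £16,500 excess over £136,400 is £2,145; credit = £17,600 − £2,145 = £15,455.
Apprenticeship Credit: £152,900 is at or below the £260,500 threshold, so the full £3,750 applies.
Property Tax Rebate: £152,900 is at or below the £254,600 threshold, so the full £2,010 applies.
Total: £15,455 + £3,750 + £2,010 = £21,215.

£21,215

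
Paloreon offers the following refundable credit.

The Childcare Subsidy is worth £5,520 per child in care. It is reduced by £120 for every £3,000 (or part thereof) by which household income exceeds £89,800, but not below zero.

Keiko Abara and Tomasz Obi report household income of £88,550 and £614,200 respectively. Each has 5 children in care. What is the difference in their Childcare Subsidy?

Keiko (£88,550): Childcare Subsidy: base = 5 × £5,520 = £27,600. £88,550 is at or below the £89,800 threshold, so the full £27,600 applies.
Tomasz (£614,200): Childcare Subsidy: base = 5 × £5,520 = £27,600. income exceeds £89,800 by £524,400, which is 175 full-or-partial £3,000 increments; reduction = 175 × £120 = £21,000, leaving £6,600.
Difference: |£27,600 − £6,600| = £21,000.

£21,000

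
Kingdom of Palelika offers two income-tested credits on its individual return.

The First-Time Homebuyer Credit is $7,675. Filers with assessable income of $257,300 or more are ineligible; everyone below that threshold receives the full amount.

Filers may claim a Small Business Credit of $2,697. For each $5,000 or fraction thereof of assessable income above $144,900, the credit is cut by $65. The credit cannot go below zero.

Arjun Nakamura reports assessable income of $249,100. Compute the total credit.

First-Time Homebuyer Credit: $249,100 is below the $257,300 cutoff, so the full $7,675 applies.
Small Business Credit: income exceeds $144,900 by $104,200, which is 21 full-or-partial $5,000 increments; reduction = 21 × $65 = $1,365, leaving $1,332.
Total: $7,675 + $1,332 = $9,007.

$9,007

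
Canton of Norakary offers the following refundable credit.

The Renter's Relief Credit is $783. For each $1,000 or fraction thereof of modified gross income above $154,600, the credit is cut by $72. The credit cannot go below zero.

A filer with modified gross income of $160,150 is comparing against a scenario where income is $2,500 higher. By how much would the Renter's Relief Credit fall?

$216

At $160,150 — income exceeds $154,600 by $5,550, which is 6 full-or-partial $1,000 increments; reduction = 6 × $72 = $432, leaving $351.
At $162,650 — income exceeds $154,600 by $8,050, which is 9 full-or-partial $1,000 increments; reduction = 9 × $72 = $648, leaving $135.
Lost: $351 − $135 = $216.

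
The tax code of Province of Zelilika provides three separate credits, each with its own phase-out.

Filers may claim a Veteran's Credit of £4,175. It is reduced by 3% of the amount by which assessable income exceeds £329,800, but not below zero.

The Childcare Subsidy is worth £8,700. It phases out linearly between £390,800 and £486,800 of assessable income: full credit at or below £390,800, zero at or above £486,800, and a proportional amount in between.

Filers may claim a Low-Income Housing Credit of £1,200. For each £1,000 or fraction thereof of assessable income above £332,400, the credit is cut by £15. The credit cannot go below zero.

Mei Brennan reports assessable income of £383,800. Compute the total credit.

£11,675

Veteran's Credit: 3% of the £54,000 excess over £329,800 is £1,620; credit = £4,175 − £1,620 = £2,555.
Childcare Subsidy: £383,800 is at or below the £390,800 threshold, so the full £8,700 applies.
Low-Income Housing Credit: income exceeds £332,400 by £51,400, which is 52 full-or-partial £1,000 increments; reduction = 52 × £15 = £780, leaving £420.
Total: £2,555 + £8,700 + £420 = £11,675.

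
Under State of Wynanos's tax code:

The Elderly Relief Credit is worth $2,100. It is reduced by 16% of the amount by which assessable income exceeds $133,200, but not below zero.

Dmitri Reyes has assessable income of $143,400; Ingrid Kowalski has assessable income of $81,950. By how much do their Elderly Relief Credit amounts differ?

$1,632

Dmitri ($143,400): Elderly Relief Credit: 16% of the $10,200 excess over $133,200 is $1,632; credit = $2,100 − $1,632 = $468.
Ingrid ($81,950): Elderly Relief Credit: $81,950 is at or below the $133,200 threshold, so the full $2,100 applies.
Difference: |$468 − $2,100| = $1,632.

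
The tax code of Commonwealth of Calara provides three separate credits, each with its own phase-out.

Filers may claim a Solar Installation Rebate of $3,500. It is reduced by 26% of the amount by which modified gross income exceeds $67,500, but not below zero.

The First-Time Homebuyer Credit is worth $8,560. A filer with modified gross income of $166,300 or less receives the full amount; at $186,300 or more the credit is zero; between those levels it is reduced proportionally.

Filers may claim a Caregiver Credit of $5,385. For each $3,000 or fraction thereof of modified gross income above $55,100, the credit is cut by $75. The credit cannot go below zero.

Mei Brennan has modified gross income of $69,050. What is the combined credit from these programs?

$16,667

Solar Installation Rebate: 26% of the $1,550 excess over $67,500 is $403; credit = $3,500 − $403 = $3,097.
First-Time Homebuyer Credit: $69,050 is at or below the $166,300 threshold, so the full $8,560 applies.
Caregiver Credit: income exceeds $55,100 by $13,950, which is 5 full-or-partial $3,000 increments; reduction = 5 × $75 = $375, leaving $5,010.
Total: $3,097 + $8,560 + $5,010 = $16,667.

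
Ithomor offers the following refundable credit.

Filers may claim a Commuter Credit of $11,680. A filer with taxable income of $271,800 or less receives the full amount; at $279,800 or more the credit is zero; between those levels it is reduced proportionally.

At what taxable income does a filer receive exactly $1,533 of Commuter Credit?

$1,533 is 1,533/11,680 of the full $11,680, so 10,147/11,680 of the $8,000 range has been used: income = $271,800 + $8,000 × 10,147/11,680 = $278,750.

$278,750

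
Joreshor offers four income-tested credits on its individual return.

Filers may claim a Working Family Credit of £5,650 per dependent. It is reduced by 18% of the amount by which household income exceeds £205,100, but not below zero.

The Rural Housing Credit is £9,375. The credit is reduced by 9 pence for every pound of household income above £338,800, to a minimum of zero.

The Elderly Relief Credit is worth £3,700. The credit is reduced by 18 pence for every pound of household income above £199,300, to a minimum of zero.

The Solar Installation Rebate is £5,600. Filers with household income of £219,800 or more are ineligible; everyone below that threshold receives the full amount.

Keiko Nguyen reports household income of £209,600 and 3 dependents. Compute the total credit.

£32,961

Working Family Credit: base = 3 × £5,650 = £16,950. 18% of the £4,500 excess over £205,100 is £810; credit = £16,950 − £810 = £16,140.
Rural Housing Credit: £209,600 is at or below the £338,800 threshold, so the full £9,375 applies.
Elderly Relief Credit: 18% of the £10,300 excess over £199,300 is £1,854; credit = £3,700 − £1,854 = £1,846.
Solar Installation Rebate: £209,600 is below the £219,800 cutoff, so the full £5,600 applies.
Total: £16,140 + £9,375 + £1,846 + £5,600 = £32,961.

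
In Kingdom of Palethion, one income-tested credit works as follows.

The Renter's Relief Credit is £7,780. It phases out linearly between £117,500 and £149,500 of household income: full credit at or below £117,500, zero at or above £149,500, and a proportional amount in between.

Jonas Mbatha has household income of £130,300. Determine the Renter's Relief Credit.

Renter's Relief Credit: £130,300 is £12,800 into a £32,000 phase-out range, leaving 19,200/32,000 of the credit: £7,780 × 19,200/32,000 = £4,668.

£4,668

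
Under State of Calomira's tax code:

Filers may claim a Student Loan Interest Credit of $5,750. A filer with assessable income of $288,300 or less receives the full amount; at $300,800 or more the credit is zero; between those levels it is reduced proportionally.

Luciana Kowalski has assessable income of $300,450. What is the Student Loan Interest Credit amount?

Student Loan Interest Credit: $300,450 is $12,150 into a $12,500 phase-out range, leaving 350/12,500 of the credit: $5,750 × 350/12,500 = $161.

$161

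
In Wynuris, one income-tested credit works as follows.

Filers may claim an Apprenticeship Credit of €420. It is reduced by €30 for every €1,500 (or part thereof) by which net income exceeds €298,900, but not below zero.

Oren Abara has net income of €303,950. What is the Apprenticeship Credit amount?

Apprenticeship Credit: income exceeds €298,900 by €5,050, which is 4 full-or-partial €1,500 increments; reduction = 4 × €30 = €120, leaving €300.

€300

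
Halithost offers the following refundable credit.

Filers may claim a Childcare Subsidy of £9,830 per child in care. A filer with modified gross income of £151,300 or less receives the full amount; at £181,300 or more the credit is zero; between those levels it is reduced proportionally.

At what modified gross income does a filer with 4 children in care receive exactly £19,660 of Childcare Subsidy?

Full credit = 4 × £9,830 = £39,320.
£19,660 is 19,660/39,320 of the full £39,320, so 19,660/39,320 of the £30,000 range has been used: income = £151,300 + £30,000 × 19,660/39,320 = £166,300.

£166,300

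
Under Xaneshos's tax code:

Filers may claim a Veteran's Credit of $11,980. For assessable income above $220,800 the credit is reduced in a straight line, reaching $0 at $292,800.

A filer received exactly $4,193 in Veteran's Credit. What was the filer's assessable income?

$267,600

$4,193 is 4,193/11,980 of the full $11,980, so 7,787/11,980 of the $72,000 range has been used: income = $220,800 + $72,000 × 7,787/11,980 = $267,600.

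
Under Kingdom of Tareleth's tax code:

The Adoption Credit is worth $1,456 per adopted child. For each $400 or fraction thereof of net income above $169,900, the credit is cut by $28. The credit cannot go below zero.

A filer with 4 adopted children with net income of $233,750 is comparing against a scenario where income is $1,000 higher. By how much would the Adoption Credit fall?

At $233,750 — base = 4 × $1,456 = $5,824. income exceeds $169,900 by $63,850, which is 160 full-or-partial $400 increments; reduction = 160 × $28 = $4,480, leaving $1,344.
At $234,750 — base = 4 × $1,456 = $5,824. income exceeds $169,900 by $64,850, which is 163 full-or-partial $400 increments; reduction = 163 × $28 = $4,564, leaving $1,260.
Lost: $1,344 − $1,260 = $84.

$84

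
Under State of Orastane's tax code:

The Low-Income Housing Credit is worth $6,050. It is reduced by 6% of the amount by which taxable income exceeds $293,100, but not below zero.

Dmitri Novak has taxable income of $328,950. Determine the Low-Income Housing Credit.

$3,899

Low-Income Housing Credit: 6% of the $35,850 excess over $293,100 is $2,151; credit = $6,050 − $2,151 = $3,899.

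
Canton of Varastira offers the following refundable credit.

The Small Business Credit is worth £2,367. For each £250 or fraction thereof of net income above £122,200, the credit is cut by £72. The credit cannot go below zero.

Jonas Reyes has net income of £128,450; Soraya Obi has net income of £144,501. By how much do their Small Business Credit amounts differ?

£567

Jonas (£128,450): Small Business Credit: income exceeds £122,200 by £6,250, which is 25 full-or-partial £250 increments; reduction = 25 × £72 = £1,800, leaving £567.
Soraya (£144,501): Small Business Credit: income exceeds £122,200 by £22,301 → 90 increments × £72 = £6,480 ≥ base, so the credit is £0.
Difference: |£567 − £0| = £567.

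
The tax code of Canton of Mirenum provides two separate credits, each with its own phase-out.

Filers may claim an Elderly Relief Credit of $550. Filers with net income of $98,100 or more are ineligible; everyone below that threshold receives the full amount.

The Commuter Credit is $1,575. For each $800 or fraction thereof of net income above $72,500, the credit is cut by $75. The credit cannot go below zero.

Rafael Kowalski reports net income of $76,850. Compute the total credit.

Elderly Relief Credit: $76,850 is below the $98,100 cutoff, so the full $550 applies.
Commuter Credit: income exceeds $72,500 by $4,350, which is 6 full-or-partial $800 increments; reduction = 6 × $75 = $450, leaving $1,125.
Total: $550 + $1,125 = $1,675.

$1,675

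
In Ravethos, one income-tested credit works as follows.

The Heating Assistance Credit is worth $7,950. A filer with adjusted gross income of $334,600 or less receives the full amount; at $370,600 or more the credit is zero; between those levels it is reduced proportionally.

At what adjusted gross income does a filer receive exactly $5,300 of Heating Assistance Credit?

$5,300 is 5,300/7,950 of the full $7,950, so 2,650/7,950 of the $36,000 range has been used: income = $334,600 + $36,000 × 2,650/7,950 = $346,600.

$346,600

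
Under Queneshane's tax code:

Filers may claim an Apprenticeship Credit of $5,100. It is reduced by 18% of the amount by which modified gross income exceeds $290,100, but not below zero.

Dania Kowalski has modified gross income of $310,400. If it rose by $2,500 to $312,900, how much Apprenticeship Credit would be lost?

At $310,400 — 18% of the $20,300 excess over $290,100 is $3,654; credit = $5,100 − $3,654 = $1,446.
At $312,900 — 18% of the $22,800 excess over $290,100 is $4,104; credit = $5,100 − $4,104 = $996.
Lost: $1,446 − $996 = $450.

$450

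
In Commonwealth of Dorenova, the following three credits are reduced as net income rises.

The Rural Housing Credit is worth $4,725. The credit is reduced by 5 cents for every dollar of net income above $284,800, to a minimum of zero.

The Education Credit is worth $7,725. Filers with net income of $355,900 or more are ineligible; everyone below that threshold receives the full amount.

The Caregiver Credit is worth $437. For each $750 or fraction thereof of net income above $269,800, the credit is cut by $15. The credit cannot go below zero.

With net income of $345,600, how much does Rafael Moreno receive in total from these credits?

$9,410

Rural Housing Credit: 5% of the $60,800 excess over $284,800 is $3,040; credit = $4,725 − $3,040 = $1,685.
Education Credit: $345,600 is below the $355,900 cutoff, so the full $7,725 applies.
Caregiver Credit: income exceeds $269,800 by $75,800 → 102 increments × $15 = $1,530 ≥ base, so the credit is $0.
Total: $1,685 + $7,725 + $0 = $9,410.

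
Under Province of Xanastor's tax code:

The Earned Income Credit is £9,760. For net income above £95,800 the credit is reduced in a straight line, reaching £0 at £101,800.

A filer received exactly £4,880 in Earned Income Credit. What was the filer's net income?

£4,880 is 4,880/9,760 of the full £9,760, so 4,880/9,760 of the £6,000 range has been used: income = £95,800 + £6,000 × 4,880/9,760 = £98,800.

£98,800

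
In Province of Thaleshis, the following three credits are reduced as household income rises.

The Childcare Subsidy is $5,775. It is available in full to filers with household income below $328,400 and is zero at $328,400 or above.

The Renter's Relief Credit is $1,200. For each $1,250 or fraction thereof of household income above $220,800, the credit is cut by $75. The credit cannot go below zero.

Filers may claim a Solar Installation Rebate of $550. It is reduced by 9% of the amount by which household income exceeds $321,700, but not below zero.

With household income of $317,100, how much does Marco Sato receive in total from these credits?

Childcare Subsidy: $317,100 is below the $328,400 cutoff, so the full $5,775 applies.
Renter's Relief Credit: income exceeds $220,800 by $96,300 → 78 increments × $75 = $5,850 ≥ base, so the credit is $0.
Solar Installation Rebate: $317,100 is at or below the $321,700 threshold, so the full $550 applies.
Total: $5,775 + $0 + $550 = $6,325.

$6,325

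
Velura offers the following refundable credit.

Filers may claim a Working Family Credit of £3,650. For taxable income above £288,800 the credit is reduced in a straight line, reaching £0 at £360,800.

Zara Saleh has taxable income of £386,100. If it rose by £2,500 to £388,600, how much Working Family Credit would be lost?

At £386,100 — £386,100 is at or above £360,800, so the credit is £0.
At £388,600 — £388,600 is at or above £360,800, so the credit is £0.
Lost: £0 − £0 = £0.

£0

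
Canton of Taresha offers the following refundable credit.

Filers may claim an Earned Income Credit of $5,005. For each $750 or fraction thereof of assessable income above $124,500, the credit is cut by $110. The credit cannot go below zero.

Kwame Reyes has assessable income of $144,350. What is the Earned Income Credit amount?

Earned Income Credit: income exceeds $124,500 by $19,850, which is 27 full-or-partial $750 increments; reduction = 27 × $110 = $2,970, leaving $2,035.

$2,035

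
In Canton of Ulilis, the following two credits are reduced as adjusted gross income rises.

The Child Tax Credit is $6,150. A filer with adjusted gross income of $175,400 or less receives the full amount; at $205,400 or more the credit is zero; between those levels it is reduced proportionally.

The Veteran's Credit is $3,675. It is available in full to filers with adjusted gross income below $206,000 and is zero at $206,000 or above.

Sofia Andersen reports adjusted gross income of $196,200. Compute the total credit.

Child Tax Credit: $196,200 is $20,800 into a $30,000 phase-out range, leaving 9,200/30,000 of the credit: $6,150 × 9,200/30,000 = $1,886.
Veteran's Credit: $196,200 is below the $206,000 cutoff, so the full $3,675 applies.
Total: $1,886 + $3,675 = $5,561.

$5,561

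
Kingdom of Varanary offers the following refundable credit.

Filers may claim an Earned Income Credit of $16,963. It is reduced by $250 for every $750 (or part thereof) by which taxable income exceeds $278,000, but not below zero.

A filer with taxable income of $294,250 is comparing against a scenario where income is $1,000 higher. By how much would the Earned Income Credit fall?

$250

At $294,250 — income exceeds $278,000 by $16,250, which is 22 full-or-partial $750 increments; reduction = 22 × $250 = $5,500, leaving $11,463.
At $295,250 — income exceeds $278,000 by $17,250, which is 23 full-or-partial $750 increments; reduction = 23 × $250 = $5,750, leaving $11,213.
Lost: $11,463 − $11,213 = $250.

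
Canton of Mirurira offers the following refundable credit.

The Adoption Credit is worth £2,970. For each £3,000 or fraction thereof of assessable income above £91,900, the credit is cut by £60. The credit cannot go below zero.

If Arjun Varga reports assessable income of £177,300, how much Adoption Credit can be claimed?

£1,230

Adoption Credit: income exceeds £91,900 by £85,400, which is 29 full-or-partial £3,000 increments; reduction = 29 × £60 = £1,740, leaving £1,230.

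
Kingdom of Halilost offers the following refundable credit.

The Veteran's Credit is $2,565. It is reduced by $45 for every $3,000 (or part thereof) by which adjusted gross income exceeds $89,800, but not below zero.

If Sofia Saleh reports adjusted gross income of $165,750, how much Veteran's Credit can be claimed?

$1,395

Veteran's Credit: income exceeds $89,800 by $75,950, which is 26 full-or-partial $3,000 increments; reduction = 26 × $45 = $1,170, leaving $1,395.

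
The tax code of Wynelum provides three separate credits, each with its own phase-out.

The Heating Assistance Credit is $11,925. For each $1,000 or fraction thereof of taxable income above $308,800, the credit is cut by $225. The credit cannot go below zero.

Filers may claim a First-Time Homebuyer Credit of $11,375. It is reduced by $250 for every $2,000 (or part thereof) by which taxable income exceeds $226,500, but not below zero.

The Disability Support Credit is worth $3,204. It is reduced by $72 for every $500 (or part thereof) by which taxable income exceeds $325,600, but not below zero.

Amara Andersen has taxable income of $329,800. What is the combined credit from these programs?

$9,756

Heating Assistance Credit: income exceeds $308,800 by $21,000, which is 21 full-or-partial $1,000 increments; reduction = 21 × $225 = $4,725, leaving $7,200.
First-Time Homebuyer Credit: income exceeds $226,500 by $103,300 → 52 increments × $250 = $13,000 ≥ base, so the credit is $0.
Disability Support Credit: income exceeds $325,600 by $4,200, which is 9 full-or-partial $500 increments; reduction = 9 × $72 = $648, leaving $2,556.
Total: $7,200 + $0 + $2,556 = $9,756.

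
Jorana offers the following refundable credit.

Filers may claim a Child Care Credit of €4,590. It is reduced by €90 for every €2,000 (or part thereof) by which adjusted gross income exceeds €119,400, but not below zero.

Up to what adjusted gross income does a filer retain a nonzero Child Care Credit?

After 50 increments the reduction is 50 × €90 = €4,500, leaving €90; one more increment wipes it out. Increment 50 ends at excess 50 × €2,000 = €100,000, so the highest qualifying income is €119,400 + €100,000 = €219,400.

€219,400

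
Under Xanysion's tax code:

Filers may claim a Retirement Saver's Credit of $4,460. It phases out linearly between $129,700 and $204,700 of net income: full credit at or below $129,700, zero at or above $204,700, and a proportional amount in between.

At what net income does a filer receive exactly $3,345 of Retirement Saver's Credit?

$3,345 is 3,345/4,460 of the full $4,460, so 1,115/4,460 of the $75,000 range has been used: income = $129,700 + $75,000 × 1,115/4,460 = $148,450.

$148,450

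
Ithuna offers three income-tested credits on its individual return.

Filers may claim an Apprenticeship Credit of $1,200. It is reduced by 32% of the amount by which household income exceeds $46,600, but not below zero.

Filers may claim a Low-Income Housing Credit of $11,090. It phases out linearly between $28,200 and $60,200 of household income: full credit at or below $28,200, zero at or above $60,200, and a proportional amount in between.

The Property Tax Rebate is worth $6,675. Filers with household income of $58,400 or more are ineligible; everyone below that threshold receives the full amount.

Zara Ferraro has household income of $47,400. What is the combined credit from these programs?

Apprenticeship Credit: 32% of the $800 excess over $46,600 is $256; credit = $1,200 − $256 = $944.
Low-Income Housing Credit: $47,400 is $19,200 into a $32,000 phase-out range, leaving 12,800/32,000 of the credit: $11,090 × 12,800/32,000 = $4,436.
Property Tax Rebate: $47,400 is below the $58,400 cutoff, so the full $6,675 applies.
Total: $944 + $4,436 + $6,675 = $12,055.

$12,055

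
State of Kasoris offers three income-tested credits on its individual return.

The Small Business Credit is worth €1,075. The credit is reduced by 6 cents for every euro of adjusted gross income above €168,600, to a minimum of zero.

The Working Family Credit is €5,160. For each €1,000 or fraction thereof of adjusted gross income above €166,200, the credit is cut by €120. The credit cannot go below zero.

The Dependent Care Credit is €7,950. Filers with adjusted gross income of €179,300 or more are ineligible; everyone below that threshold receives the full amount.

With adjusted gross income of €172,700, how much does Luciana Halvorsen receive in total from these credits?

Small Business Credit: 6% of the €4,100 excess over €168,600 is €246; credit = €1,075 − €246 = €829.
Working Family Credit: income exceeds €166,200 by €6,500, which is 7 full-or-partial €1,000 increments; reduction = 7 × €120 = €840, leaving €4,320.
Dependent Care Credit: €172,700 is below the €179,300 cutoff, so the full €7,950 applies.
Total: €829 + €4,320 + €7,950 = €13,099.

€13,099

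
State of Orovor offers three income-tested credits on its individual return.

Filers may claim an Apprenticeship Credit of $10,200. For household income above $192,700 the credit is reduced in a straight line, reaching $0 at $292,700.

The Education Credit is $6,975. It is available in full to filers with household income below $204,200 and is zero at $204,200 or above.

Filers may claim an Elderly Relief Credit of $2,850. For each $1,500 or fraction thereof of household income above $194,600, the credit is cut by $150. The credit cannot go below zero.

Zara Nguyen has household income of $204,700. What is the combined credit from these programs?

$10,776

Apprenticeship Credit: $204,700 is $12,000 into a $100,000 phase-out range, leaving 88,000/100,000 of the credit: $10,200 × 88,000/100,000 = $8,976.
Education Credit: $204,700 meets or exceeds the $204,200 cutoff, so the credit is $0.
Elderly Relief Credit: income exceeds $194,600 by $10,100, which is 7 full-or-partial $1,500 increments; reduction = 7 × $150 = $1,050, leaving $1,800.
Total: $8,976 + $0 + $1,800 = $10,776.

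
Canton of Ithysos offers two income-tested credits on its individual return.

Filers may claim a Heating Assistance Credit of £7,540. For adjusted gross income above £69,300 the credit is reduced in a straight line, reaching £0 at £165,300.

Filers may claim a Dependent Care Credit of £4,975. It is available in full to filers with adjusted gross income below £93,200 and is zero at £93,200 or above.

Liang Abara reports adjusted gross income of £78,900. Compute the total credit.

£11,761

Heating Assistance Credit: £78,900 is £9,600 into a £96,000 phase-out range, leaving 86,400/96,000 of the credit: £7,540 × 86,400/96,000 = £6,786.
Dependent Care Credit: £78,900 is below the £93,200 cutoff, so the full £4,975 applies.
Total: £6,786 + £4,975 = £11,761.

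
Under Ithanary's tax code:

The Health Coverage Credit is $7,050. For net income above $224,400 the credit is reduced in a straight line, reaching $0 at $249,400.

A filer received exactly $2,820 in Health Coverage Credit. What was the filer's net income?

$239,400

$2,820 is 2,820/7,050 of the full $7,050, so 4,230/7,050 of the $25,000 range has been used: income = $224,400 + $25,000 × 4,230/7,050 = $239,400.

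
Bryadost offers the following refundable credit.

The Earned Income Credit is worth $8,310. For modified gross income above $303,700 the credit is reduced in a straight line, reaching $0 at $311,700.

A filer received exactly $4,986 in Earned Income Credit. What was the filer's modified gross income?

$306,900

$4,986 is 4,986/8,310 of the full $8,310, so 3,324/8,310 of the $8,000 range has been used: income = $303,700 + $8,000 × 3,324/8,310 = $306,900.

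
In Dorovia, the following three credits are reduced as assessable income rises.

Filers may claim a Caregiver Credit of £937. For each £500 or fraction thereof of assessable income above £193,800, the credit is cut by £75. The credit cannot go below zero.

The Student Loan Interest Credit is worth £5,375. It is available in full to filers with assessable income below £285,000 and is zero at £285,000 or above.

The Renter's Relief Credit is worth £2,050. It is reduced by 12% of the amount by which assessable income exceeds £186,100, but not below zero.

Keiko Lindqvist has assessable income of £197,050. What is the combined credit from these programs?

Caregiver Credit: income exceeds £193,800 by £3,250, which is 7 full-or-partial £500 increments; reduction = 7 × £75 = £525, leaving £412.
Student Loan Interest Credit: £197,050 is below the £285,000 cutoff, so the full £5,375 applies.
Renter's Relief Credit: 12% of the £10,950 excess over £186,100 is £1,314; credit = £2,050 − £1,314 = £736.
Total: £412 + £5,375 + £736 = £6,523.

£6,523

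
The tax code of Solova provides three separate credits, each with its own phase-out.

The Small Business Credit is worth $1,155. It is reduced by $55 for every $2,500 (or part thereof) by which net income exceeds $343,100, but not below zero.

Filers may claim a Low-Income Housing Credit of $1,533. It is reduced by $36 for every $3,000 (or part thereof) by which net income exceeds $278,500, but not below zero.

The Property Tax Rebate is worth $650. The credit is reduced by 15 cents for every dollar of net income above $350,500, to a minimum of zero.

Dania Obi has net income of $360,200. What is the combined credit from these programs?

$1,295

Small Business Credit: income exceeds $343,100 by $17,100, which is 7 full-or-partial $2,500 increments; reduction = 7 × $55 = $385, leaving $770.
Low-Income Housing Credit: income exceeds $278,500 by $81,700, which is 28 full-or-partial $3,000 increments; reduction = 28 × $36 = $1,008, leaving $525.
Property Tax Rebate: 15% of the $9,700 excess over $350,500 is $1,455 ≥ base, so the credit is $0.
Total: $770 + $525 + $0 = $1,295.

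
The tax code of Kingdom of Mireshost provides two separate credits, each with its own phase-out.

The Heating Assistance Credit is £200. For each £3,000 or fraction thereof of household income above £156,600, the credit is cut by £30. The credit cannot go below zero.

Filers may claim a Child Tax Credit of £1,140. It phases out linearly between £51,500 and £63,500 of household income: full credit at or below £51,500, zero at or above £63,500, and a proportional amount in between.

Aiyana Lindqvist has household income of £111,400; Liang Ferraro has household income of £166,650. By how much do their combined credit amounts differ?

£120

Aiyana (£111,400): Heating Assistance Credit: £111,400 is at or below the £156,600 threshold, so the full £200 applies. Child Tax Credit: £111,400 is at or above £63,500, so the credit is £0. total £200 + £0 = £200
Liang (£166,650): Heating Assistance Credit: income exceeds £156,600 by £10,050, which is 4 full-or-partial £3,000 increments; reduction = 4 × £30 = £120, leaving £80. Child Tax Credit: £166,650 is at or above £63,500, so the credit is £0. total £80 + £0 = £80
Difference: |£200 − £80| = £120.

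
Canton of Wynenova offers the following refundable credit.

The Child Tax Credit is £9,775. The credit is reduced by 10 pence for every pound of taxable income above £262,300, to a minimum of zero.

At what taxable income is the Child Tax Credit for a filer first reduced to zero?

The credit falls by 10% of each pound above £262,300, so it reaches zero when the excess is £9,775 / 10% = £97,750: income = £262,300 + £97,750 = £360,050.

£360,050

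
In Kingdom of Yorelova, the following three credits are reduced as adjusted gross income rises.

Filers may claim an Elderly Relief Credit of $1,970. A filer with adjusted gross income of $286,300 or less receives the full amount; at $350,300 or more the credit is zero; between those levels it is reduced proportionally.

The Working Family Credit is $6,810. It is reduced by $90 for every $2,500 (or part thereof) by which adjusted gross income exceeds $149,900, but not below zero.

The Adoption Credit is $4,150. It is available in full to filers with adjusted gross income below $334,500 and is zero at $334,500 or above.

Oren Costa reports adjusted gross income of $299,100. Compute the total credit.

$7,136

Elderly Relief Credit: $299,100 is $12,800 into a $64,000 phase-out range, leaving 51,200/64,000 of the credit: $1,970 × 51,200/64,000 = $1,576.
Working Family Credit: income exceeds $149,900 by $149,200, which is 60 full-or-partial $2,500 increments; reduction = 60 × $90 = $5,400, leaving $1,410.
Adoption Credit: $299,100 is below the $334,500 cutoff, so the full $4,150 applies.
Total: $1,576 + $1,410 + $4,150 = $7,136.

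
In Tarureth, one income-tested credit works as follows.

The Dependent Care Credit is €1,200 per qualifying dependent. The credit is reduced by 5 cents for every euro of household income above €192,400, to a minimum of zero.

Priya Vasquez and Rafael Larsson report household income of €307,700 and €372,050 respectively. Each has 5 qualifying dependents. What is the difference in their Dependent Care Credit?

€235

Priya (€307,700): Dependent Care Credit: base = 5 × €1,200 = €6,000. 5% of the €115,300 excess over €192,400 is €5,765; credit = €6,000 − €5,765 = €235.
Rafael (€372,050): Dependent Care Credit: base = 5 × €1,200 = €6,000. 5% of the €179,650 excess over €192,400 is €8,982.50 ≥ base, so the credit is €0.
Difference: |€235 − €0| = €235.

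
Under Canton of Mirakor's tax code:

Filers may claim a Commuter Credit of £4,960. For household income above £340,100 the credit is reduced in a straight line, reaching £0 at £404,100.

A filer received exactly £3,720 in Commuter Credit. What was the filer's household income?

£3,720 is 3,720/4,960 of the full £4,960, so 1,240/4,960 of the £64,000 range has been used: income = £340,100 + £64,000 × 1,240/4,960 = £356,100.

£356,100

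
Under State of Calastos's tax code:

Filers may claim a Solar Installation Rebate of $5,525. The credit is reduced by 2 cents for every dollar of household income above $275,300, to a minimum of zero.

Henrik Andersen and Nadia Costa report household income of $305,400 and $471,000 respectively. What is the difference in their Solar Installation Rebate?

$3,312

Henrik ($305,400): Solar Installation Rebate: 2% of the $30,100 excess over $275,300 is $602; credit = $5,525 − $602 = $4,923.
Nadia ($471,000): Solar Installation Rebate: 2% of the $195,700 excess over $275,300 is $3,914; credit = $5,525 − $3,914 = $1,611.
Difference: |$4,923 − $1,611| = $3,312.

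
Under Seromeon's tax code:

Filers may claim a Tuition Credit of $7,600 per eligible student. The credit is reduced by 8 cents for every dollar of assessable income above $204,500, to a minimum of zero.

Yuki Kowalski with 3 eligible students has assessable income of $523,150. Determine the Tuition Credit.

$0

Tuition Credit: base = 3 × $7,600 = $22,800. 8% of the $318,650 excess over $204,500 is $25,492 ≥ base, so the credit is $0.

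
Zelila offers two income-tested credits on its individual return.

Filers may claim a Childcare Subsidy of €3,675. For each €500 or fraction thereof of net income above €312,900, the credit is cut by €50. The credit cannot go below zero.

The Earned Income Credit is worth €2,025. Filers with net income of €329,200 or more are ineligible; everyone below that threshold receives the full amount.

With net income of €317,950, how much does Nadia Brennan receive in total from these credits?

€5,150

Childcare Subsidy: income exceeds €312,900 by €5,050, which is 11 full-or-partial €500 increments; reduction = 11 × €50 = €550, leaving €3,125.
Earned Income Credit: €317,950 is below the €329,200 cutoff, so the full €2,025 applies.
Total: €3,125 + €2,025 = €5,150.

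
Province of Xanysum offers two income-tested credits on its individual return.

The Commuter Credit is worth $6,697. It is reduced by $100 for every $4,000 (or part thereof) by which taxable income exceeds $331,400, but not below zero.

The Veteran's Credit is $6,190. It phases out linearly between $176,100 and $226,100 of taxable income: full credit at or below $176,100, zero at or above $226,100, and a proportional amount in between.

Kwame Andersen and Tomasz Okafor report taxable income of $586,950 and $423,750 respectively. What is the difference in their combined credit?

Kwame ($586,950): Commuter Credit: income exceeds $331,400 by $255,550, which is 64 full-or-partial $4,000 increments; reduction = 64 × $100 = $6,400, leaving $297. Veteran's Credit: $586,950 is at or above $226,100, so the credit is $0. total $297 + $0 = $297
Tomasz ($423,750): Commuter Credit: income exceeds $331,400 by $92,350, which is 24 full-or-partial $4,000 increments; reduction = 24 × $100 = $2,400, leaving $4,297. Veteran's Credit: $423,750 is at or above $226,100, so the credit is $0. total $4,297 + $0 = $4,297
Difference: |$297 − $4,297| = $4,000.

$4,000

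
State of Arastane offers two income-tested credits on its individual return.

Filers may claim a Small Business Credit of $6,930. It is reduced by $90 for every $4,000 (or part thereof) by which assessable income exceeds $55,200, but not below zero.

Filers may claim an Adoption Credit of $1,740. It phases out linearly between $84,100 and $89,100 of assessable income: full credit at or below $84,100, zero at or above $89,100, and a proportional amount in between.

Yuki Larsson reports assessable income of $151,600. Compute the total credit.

$4,680

Small Business Credit: income exceeds $55,200 by $96,400, which is 25 full-or-partial $4,000 increments; reduction = 25 × $90 = $2,250, leaving $4,680.
Adoption Credit: $151,600 is at or above $89,100, so the credit is $0.
Total: $4,680 + $0 = $4,680.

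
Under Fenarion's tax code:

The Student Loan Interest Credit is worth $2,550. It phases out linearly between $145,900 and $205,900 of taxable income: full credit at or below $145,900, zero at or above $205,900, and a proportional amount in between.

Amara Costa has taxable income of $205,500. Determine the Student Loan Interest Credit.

$17

Student Loan Interest Credit: $205,500 is $59,600 into a $60,000 phase-out range, leaving 400/60,000 of the credit: $2,550 × 400/60,000 = $17.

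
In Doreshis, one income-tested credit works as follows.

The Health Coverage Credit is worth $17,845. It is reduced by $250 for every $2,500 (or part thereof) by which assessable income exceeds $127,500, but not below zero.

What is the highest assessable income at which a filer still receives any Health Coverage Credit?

After 71 increments the reduction is 71 × $250 = $17,750, leaving $95; one more increment wipes it out. Increment 71 ends at excess 71 × $2,500 = $177,500, so the highest qualifying income is $127,500 + $177,500 = $305,000.

$305,000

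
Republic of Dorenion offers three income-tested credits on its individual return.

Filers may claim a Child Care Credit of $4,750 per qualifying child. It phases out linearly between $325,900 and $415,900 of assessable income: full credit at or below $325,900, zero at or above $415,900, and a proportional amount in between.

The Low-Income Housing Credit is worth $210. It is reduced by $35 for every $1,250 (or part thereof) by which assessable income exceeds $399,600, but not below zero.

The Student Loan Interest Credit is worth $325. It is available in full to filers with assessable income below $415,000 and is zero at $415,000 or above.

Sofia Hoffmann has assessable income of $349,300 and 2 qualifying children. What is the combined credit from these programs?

Child Care Credit: base = 2 × $4,750 = $9,500. $349,300 is $23,400 into a $90,000 phase-out range, leaving 66,600/90,000 of the credit: $9,500 × 66,600/90,000 = $7,030.
Low-Income Housing Credit: $349,300 is at or below the $399,600 threshold, so the full $210 applies.
Student Loan Interest Credit: $349,300 is below the $415,000 cutoff, so the full $325 applies.
Total: $7,030 + $210 + $325 = $7,565.

$7,565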